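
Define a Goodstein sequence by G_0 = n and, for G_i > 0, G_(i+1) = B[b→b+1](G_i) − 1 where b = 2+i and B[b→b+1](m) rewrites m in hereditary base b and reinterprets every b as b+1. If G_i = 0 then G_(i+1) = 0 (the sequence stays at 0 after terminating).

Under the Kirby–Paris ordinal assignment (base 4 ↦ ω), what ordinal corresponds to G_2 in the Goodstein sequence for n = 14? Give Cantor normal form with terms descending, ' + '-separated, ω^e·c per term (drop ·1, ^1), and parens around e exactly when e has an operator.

ω^(ω + 1) + ω^ω + 1

(0) 14|_2 = 2^(2 + 1) + 2^2 + 2 ↦ 3^(3 + 1) + 3^3 + 3|_3 = 111 ⇒ 110
(1) 110|_3 = 3^(3 + 1) + 3^3 + 2 ↦ 4^(4 + 1) + 4^4 + 2|_4 = 1282 ⇒ 1281
(2) 1281|_4 = 4^(4 + 1) + 4^4 + 1 ↦ 5^(5 + 1) + 5^5 + 1|_5 = 18751 ⇒ 18750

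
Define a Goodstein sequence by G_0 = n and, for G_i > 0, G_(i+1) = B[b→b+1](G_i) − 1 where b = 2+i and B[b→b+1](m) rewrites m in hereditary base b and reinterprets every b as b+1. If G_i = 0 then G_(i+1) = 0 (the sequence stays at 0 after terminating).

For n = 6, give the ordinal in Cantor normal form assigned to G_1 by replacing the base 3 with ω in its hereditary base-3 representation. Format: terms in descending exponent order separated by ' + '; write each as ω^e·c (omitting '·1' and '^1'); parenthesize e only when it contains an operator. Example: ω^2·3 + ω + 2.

ω^ω + 2

base 2: 6 = 2^2 + 2; at 3: 3^3 + 3 = 30; next = 29
base 3: 29 = 3^3 + 2; at 4: 4^4 + 2 = 258; next = 257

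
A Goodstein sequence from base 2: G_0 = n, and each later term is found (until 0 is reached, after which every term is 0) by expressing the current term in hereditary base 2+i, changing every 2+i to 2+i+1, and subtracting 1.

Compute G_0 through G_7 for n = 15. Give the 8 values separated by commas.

G_0 = 15. HB_2(15) = 2^(2 + 1) + 2^2 + 2 + 1. Bump = 112. G_1 = 111.
G_1 = 111. HB_3(111) = 3^(3 + 1) + 3^3 + 3. Bump = 1284. G_2 = 1283.
G_2 = 1283. HB_4(1283) = 4^(4 + 1) + 4^4 + 3. Bump = 18753. G_3 = 18752.
G_3 = 18752. HB_5(18752) = 5^(5 + 1) + 5^5 + 2. Bump = 326594. G_4 = 326593.
G_4 = 326593. HB_6(326593) = 6^(6 + 1) + 6^6 + 1. Bump = 6588345. G_5 = 6588344.
G_5 = 6588344. HB_7(6588344) = 7^(7 + 1) + 7^7. Bump = 150994944. G_6 = 150994943.
G_6 = 150994943. HB_8(150994943) = 8^(8 + 1) + 7·8^7 + 7·8^6 + 7·8^5 + 7·8^4 + 7·8^3 + 7·8^2 + 7·8 + 7. Bump = 3524450281. G_7 = 3524450280.

15, 111, 1283, 18752, 326593, 6588344, 150994943, 3524450280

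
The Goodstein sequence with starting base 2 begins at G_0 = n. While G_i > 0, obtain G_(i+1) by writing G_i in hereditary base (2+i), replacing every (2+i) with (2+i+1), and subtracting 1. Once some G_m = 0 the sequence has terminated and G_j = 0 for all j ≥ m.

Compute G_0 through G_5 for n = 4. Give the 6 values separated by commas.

(0) 4|_2 = 2^2 ↦ 3^3|_3 = 27 ⇒ 26
(1) 26|_3 = 2·3^2 + 2·3 + 2 ↦ 2·4^2 + 2·4 + 2|_4 = 42 ⇒ 41
(2) 41|_4 = 2·4^2 + 2·4 + 1 ↦ 2·5^2 + 2·5 + 1|_5 = 61 ⇒ 60
(3) 60|_5 = 2·5^2 + 2·5 ↦ 2·6^2 + 2·6|_6 = 84 ⇒ 83
(4) 83|_6 = 2·6^2 + 6 + 5 ↦ 2·7^2 + 7 + 5|_7 = 110 ⇒ 109

4, 26, 41, 60, 83, 109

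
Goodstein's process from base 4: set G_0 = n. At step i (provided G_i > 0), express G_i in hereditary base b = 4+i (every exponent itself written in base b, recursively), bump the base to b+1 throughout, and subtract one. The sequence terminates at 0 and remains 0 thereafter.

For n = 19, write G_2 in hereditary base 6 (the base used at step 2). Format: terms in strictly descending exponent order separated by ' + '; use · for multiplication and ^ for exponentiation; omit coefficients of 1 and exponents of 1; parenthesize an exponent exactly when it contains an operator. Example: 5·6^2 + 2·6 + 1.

G_0=19  [base 4] 4^2 + 3  →[4↦5]→  5^2 + 3 = 28  −1 ⇒ G_1=27
G_1=27  [base 5] 5^2 + 2  →[5↦6]→  6^2 + 2 = 38  −1 ⇒ G_2=37
G_2=37  [base 6] 6^2 + 1  →[6↦7]→  7^2 + 1 = 50  −1 ⇒ G_3=49

6^2 + 1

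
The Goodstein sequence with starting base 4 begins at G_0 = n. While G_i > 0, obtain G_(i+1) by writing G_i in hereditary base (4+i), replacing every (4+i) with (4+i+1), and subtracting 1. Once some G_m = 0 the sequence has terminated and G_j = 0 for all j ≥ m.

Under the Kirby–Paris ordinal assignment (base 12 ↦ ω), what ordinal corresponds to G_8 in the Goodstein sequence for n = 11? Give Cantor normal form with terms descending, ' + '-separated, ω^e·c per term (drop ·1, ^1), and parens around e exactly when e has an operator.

base 4: 11 = 2·4 + 3; at 5: 2·5 + 3 = 13; next = 12
base 5: 12 = 2·5 + 2; at 6: 2·6 + 2 = 14; next = 13
base 6: 13 = 2·6 + 1; at 7: 2·7 + 1 = 15; next = 14
base 7: 14 = 2·7; at 8: 2·8 = 16; next = 15
base 8: 15 = 8 + 7; at 9: 9 + 7 = 16; next = 15
base 9: 15 = 9 + 6; at 10: 10 + 6 = 16; next = 15
base 10: 15 = 10 + 5; at 11: 11 + 5 = 16; next = 15
base 11: 15 = 11 + 4; at 12: 12 + 4 = 16; next = 15
base 12: 15 = 12 + 3; at 13: 13 + 3 = 16; next = 15

ω + 3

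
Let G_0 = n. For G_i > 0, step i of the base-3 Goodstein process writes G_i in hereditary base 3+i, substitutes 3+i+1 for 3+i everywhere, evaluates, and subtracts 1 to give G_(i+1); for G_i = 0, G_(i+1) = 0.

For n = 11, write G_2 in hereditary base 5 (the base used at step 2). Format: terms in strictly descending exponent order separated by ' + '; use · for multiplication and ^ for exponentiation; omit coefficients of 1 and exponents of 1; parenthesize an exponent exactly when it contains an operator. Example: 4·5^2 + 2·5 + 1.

5^2

(0) 11|_3 = 3^2 + 2 ↦ 4^2 + 2|_4 = 18 ⇒ 17
(1) 17|_4 = 4^2 + 1 ↦ 5^2 + 1|_5 = 26 ⇒ 25
(2) 25|_5 = 5^2 ↦ 6^2|_6 = 36 ⇒ 35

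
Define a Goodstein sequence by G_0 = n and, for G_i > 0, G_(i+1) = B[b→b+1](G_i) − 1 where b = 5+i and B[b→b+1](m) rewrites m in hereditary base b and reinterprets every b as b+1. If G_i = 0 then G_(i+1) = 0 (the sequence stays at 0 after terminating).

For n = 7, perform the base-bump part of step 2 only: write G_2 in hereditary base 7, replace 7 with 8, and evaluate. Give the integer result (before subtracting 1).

8

i=0: 7 = 5 + 2 (b=5); 5→6: 6 + 2 = 8; 8−1 = 7
i=1: 7 = 6 + 1 (b=6); 6→7: 7 + 1 = 8; 8−1 = 7
i=2: 7 = 7 (b=7); 7→8: 8 = 8; 8−1 = 7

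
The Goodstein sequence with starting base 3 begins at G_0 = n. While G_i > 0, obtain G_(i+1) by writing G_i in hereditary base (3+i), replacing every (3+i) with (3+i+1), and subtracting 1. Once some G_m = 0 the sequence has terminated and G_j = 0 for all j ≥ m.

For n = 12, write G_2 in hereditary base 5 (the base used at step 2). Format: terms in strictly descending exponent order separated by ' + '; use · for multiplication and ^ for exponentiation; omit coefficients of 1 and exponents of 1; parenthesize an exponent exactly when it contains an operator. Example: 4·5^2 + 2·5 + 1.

base 3: 12 = 3^2 + 3; at 4: 4^2 + 4 = 20; next = 19
base 4: 19 = 4^2 + 3; at 5: 5^2 + 3 = 28; next = 27

5^2 + 2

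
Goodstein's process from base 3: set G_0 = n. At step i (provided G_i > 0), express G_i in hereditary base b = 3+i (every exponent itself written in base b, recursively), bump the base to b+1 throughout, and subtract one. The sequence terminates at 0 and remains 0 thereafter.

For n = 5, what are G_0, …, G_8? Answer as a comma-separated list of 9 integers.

5, 5, 5, 5, 4, 3, 2, 1, 0

i=0: 5 = 3 + 2 (b=3); 3→4: 4 + 2 = 6; 6−1 = 5
i=1: 5 = 4 + 1 (b=4); 4→5: 5 + 1 = 6; 6−1 = 5
i=2: 5 = 5 (b=5); 5→6: 6 = 6; 6−1 = 5
i=3: 5 = 5 (b=6); 6→7: 5 = 5; 5−1 = 4
i=4: 4 = 4 (b=7); 7→8: 4 = 4; 4−1 = 3
i=5: 3 = 3 (b=8); 8→9: 3 = 3; 3−1 = 2
i=6: 2 = 2 (b=9); 9→10: 2 = 2; 2−1 = 1
i=7: 1 = 1 (b=10); 10→11: 1 = 1; 1−1 = 0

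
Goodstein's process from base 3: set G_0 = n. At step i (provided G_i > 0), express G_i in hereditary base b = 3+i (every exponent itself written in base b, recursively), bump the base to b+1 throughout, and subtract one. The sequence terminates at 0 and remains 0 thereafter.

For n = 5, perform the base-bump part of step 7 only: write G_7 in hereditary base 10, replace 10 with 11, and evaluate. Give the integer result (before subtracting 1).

1

i=0: 5 = 3 + 2 (b=3); 3→4: 4 + 2 = 6; 6−1 = 5
i=1: 5 = 4 + 1 (b=4); 4→5: 5 + 1 = 6; 6−1 = 5
i=2: 5 = 5 (b=5); 5→6: 6 = 6; 6−1 = 5
i=3: 5 = 5 (b=6); 6→7: 5 = 5; 5−1 = 4
i=4: 4 = 4 (b=7); 7→8: 4 = 4; 4−1 = 3
i=5: 3 = 3 (b=8); 8→9: 3 = 3; 3−1 = 2
i=6: 2 = 2 (b=9); 9→10: 2 = 2; 2−1 = 1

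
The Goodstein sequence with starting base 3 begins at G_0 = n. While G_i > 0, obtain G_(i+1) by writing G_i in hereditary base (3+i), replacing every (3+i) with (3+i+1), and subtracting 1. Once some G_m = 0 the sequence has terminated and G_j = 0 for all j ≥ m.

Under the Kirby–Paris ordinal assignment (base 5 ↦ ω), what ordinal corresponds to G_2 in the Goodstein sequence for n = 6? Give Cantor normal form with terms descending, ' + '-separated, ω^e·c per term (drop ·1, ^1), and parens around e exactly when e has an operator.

ω + 2

base 3: 6 = 2·3; at 4: 2·4 = 8; next = 7
base 4: 7 = 4 + 3; at 5: 5 + 3 = 8; next = 7
base 5: 7 = 5 + 2; at 6: 6 + 2 = 8; next = 7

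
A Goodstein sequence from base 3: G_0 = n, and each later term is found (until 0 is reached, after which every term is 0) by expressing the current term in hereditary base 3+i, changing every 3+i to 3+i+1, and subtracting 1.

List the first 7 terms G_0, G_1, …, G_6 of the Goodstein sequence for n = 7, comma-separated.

step 0: 7 = 2·3 + 1; sub 4 for 3: 2·4 + 1; = 9; G_1 = 9−1 = 8
step 1: 8 = 2·4; sub 5 for 4: 2·5; = 10; G_2 = 10−1 = 9
step 2: 9 = 5 + 4; sub 6 for 5: 6 + 4; = 10; G_3 = 10−1 = 9
step 3: 9 = 6 + 3; sub 7 for 6: 7 + 3; = 10; G_4 = 10−1 = 9
step 4: 9 = 7 + 2; sub 8 for 7: 8 + 2; = 10; G_5 = 10−1 = 9
step 5: 9 = 8 + 1; sub 9 for 8: 9 + 1; = 10; G_6 = 10−1 = 9

7, 8, 9, 9, 9, 9, 9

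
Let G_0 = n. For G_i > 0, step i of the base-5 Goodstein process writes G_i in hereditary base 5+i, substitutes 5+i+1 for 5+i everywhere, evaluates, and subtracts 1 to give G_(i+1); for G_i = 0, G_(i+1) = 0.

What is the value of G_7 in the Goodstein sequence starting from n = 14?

G_0 = 14. HB_5(14) = 2·5 + 4. Bump = 16. G_1 = 15.
G_1 = 15. HB_6(15) = 2·6 + 3. Bump = 17. G_2 = 16.
G_2 = 16. HB_7(16) = 2·7 + 2. Bump = 18. G_3 = 17.
G_3 = 17. HB_8(17) = 2·8 + 1. Bump = 19. G_4 = 18.
G_4 = 18. HB_9(18) = 2·9. Bump = 20. G_5 = 19.
G_5 = 19. HB_10(19) = 10 + 9. Bump = 20. G_6 = 19.
G_6 = 19. HB_11(19) = 11 + 8. Bump = 20. G_7 = 19.

19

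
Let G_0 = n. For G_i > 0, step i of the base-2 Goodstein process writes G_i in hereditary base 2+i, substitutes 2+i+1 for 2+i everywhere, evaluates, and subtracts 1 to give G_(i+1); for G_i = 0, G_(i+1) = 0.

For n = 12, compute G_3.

15685

base 2: 12 = 2^(2 + 1) + 2^2; at 3: 3^(3 + 1) + 3^3 = 108; next = 107
base 3: 107 = 3^(3 + 1) + 2·3^2 + 2·3 + 2; at 4: 4^(4 + 1) + 2·4^2 + 2·4 + 2 = 1066; next = 1065
base 4: 1065 = 4^(4 + 1) + 2·4^2 + 2·4 + 1; at 5: 5^(5 + 1) + 2·5^2 + 2·5 + 1 = 15686; next = 15685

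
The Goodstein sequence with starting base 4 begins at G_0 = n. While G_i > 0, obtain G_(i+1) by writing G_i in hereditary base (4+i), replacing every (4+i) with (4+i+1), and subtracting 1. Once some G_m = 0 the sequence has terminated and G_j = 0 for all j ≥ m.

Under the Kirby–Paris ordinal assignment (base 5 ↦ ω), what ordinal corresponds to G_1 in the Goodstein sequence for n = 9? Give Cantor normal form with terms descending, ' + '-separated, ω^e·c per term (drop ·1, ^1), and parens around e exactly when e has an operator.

G_0=9  [base 4] 2·4 + 1  →[4↦5]→  2·5 + 1 = 11  −1 ⇒ G_1=10
G_1=10  [base 5] 2·5  →[5↦6]→  2·6 = 12  −1 ⇒ G_2=11

ω·2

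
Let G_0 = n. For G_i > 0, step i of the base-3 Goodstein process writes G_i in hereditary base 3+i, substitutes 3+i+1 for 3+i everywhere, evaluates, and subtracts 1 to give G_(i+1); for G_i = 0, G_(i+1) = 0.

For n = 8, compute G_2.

10

base 3: 8 = 2·3 + 2; at 4: 2·4 + 2 = 10; next = 9
base 4: 9 = 2·4 + 1; at 5: 2·5 + 1 = 11; next = 10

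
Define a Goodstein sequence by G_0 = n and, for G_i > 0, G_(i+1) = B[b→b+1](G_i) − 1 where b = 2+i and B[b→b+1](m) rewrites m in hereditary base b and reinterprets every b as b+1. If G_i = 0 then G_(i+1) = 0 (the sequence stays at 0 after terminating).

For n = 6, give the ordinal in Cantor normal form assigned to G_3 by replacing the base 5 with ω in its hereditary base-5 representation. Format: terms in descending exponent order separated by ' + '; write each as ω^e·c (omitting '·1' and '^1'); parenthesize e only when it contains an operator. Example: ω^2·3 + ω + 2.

ω^ω

6 —HB2→ 2^2 + 2 —bump→ 3^3 + 3 = 30 —(−1)→ 29
29 —HB3→ 3^3 + 2 —bump→ 4^4 + 2 = 258 —(−1)→ 257
257 —HB4→ 4^4 + 1 —bump→ 5^5 + 1 = 3126 —(−1)→ 3125
3125 —HB5→ 5^5 —bump→ 6^6 = 46656 —(−1)→ 46655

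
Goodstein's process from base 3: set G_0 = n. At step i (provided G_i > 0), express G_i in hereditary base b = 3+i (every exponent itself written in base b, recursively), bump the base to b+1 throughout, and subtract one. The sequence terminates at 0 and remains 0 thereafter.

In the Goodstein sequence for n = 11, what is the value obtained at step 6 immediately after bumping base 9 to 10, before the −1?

[0] 11 ≡ 3^2 + 2 (base 3). Lift 4: 18. −1: 17.
[1] 17 ≡ 4^2 + 1 (base 4). Lift 5: 26. −1: 25.
[2] 25 ≡ 5^2 (base 5). Lift 6: 36. −1: 35.
[3] 35 ≡ 5·6 + 5 (base 6). Lift 7: 40. −1: 39.
[4] 39 ≡ 5·7 + 4 (base 7). Lift 8: 44. −1: 43.
[5] 43 ≡ 5·8 + 3 (base 8). Lift 9: 48. −1: 47.
[6] 47 ≡ 5·9 + 2 (base 9). Lift 10: 52. −1: 51.

52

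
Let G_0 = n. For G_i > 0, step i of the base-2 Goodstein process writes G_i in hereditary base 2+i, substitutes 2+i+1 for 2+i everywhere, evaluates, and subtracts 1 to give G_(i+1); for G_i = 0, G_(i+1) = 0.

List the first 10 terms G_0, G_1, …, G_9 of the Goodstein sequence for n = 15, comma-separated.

base 2: 15 = 2^(2 + 1) + 2^2 + 2 + 1; at 3: 3^(3 + 1) + 3^3 + 3 + 1 = 112; next = 111
base 3: 111 = 3^(3 + 1) + 3^3 + 3; at 4: 4^(4 + 1) + 4^4 + 4 = 1284; next = 1283
base 4: 1283 = 4^(4 + 1) + 4^4 + 3; at 5: 5^(5 + 1) + 5^5 + 3 = 18753; next = 18752
base 5: 18752 = 5^(5 + 1) + 5^5 + 2; at 6: 6^(6 + 1) + 6^6 + 2 = 326594; next = 326593
base 6: 326593 = 6^(6 + 1) + 6^6 + 1; at 7: 7^(7 + 1) + 7^7 + 1 = 6588345; next = 6588344
base 7: 6588344 = 7^(7 + 1) + 7^7; at 8: 8^(8 + 1) + 8^8 = 150994944; next = 150994943
base 8: 150994943 = 8^(8 + 1) + 7·8^7 + 7·8^6 + 7·8^5 + 7·8^4 + 7·8^3 + 7·8^2 + 7·8 + 7; at 9: 9^(9 + 1) + 7·9^7 + 7·9^6 + 7·9^5 + 7·9^4 + 7·9^3 + 7·9^2 + 7·9 + 7 = 3524450281; next = 3524450280
base 9: 3524450280 = 9^(9 + 1) + 7·9^7 + 7·9^6 + 7·9^5 + 7·9^4 + 7·9^3 + 7·9^2 + 7·9 + 6; at 10: 10^(10 + 1) + 7·10^7 + 7·10^6 + 7·10^5 + 7·10^4 + 7·10^3 + 7·10^2 + 7·10 + 6 = 100077777776; next = 100077777775
base 10: 100077777775 = 10^(10 + 1) + 7·10^7 + 7·10^6 + 7·10^5 + 7·10^4 + 7·10^3 + 7·10^2 + 7·10 + 5; at 11: 11^(11 + 1) + 7·11^7 + 7·11^6 + 7·11^5 + 7·11^4 + 7·11^3 + 7·11^2 + 7·11 + 5 = 3138578427935; next = 3138578427934

15, 111, 1283, 18752, 326593, 6588344, 150994943, 3524450280, 100077777775, 3138578427934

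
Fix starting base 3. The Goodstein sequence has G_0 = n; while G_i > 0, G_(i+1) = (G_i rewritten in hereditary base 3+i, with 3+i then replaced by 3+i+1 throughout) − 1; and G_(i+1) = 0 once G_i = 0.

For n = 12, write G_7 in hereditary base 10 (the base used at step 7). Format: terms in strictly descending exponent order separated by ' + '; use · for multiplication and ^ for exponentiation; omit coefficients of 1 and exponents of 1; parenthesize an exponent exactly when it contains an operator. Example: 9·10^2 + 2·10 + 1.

7·10 + 5

G_0 = 12. HB_3(12) = 3^2 + 3. Bump = 20. G_1 = 19.
G_1 = 19. HB_4(19) = 4^2 + 3. Bump = 28. G_2 = 27.
G_2 = 27. HB_5(27) = 5^2 + 2. Bump = 38. G_3 = 37.
G_3 = 37. HB_6(37) = 6^2 + 1. Bump = 50. G_4 = 49.
G_4 = 49. HB_7(49) = 7^2. Bump = 64. G_5 = 63.
G_5 = 63. HB_8(63) = 7·8 + 7. Bump = 70. G_6 = 69.
G_6 = 69. HB_9(69) = 7·9 + 6. Bump = 76. G_7 = 75.
G_7 = 75. HB_10(75) = 7·10 + 5. Bump = 82. G_8 = 81.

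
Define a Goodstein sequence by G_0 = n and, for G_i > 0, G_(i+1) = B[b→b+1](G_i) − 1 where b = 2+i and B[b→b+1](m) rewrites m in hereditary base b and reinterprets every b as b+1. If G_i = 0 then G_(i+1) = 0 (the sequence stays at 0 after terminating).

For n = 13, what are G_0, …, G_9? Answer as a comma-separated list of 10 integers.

13, 108, 1279, 16092, 280711, 5765998, 134219479, 3486786855, 100000003325, 3138428381103

base 2: 13 = 2^(2 + 1) + 2^2 + 1; at 3: 3^(3 + 1) + 3^3 + 1 = 109; next = 108
base 3: 108 = 3^(3 + 1) + 3^3; at 4: 4^(4 + 1) + 4^4 = 1280; next = 1279
base 4: 1279 = 4^(4 + 1) + 3·4^3 + 3·4^2 + 3·4 + 3; at 5: 5^(5 + 1) + 3·5^3 + 3·5^2 + 3·5 + 3 = 16093; next = 16092
base 5: 16092 = 5^(5 + 1) + 3·5^3 + 3·5^2 + 3·5 + 2; at 6: 6^(6 + 1) + 3·6^3 + 3·6^2 + 3·6 + 2 = 280712; next = 280711
base 6: 280711 = 6^(6 + 1) + 3·6^3 + 3·6^2 + 3·6 + 1; at 7: 7^(7 + 1) + 3·7^3 + 3·7^2 + 3·7 + 1 = 5765999; next = 5765998
base 7: 5765998 = 7^(7 + 1) + 3·7^3 + 3·7^2 + 3·7; at 8: 8^(8 + 1) + 3·8^3 + 3·8^2 + 3·8 = 134219480; next = 134219479
base 8: 134219479 = 8^(8 + 1) + 3·8^3 + 3·8^2 + 2·8 + 7; at 9: 9^(9 + 1) + 3·9^3 + 3·9^2 + 2·9 + 7 = 3486786856; next = 3486786855
base 9: 3486786855 = 9^(9 + 1) + 3·9^3 + 3·9^2 + 2·9 + 6; at 10: 10^(10 + 1) + 3·10^3 + 3·10^2 + 2·10 + 6 = 100000003326; next = 100000003325
base 10: 100000003325 = 10^(10 + 1) + 3·10^3 + 3·10^2 + 2·10 + 5; at 11: 11^(11 + 1) + 3·11^3 + 3·11^2 + 2·11 + 5 = 3138428381104; next = 3138428381103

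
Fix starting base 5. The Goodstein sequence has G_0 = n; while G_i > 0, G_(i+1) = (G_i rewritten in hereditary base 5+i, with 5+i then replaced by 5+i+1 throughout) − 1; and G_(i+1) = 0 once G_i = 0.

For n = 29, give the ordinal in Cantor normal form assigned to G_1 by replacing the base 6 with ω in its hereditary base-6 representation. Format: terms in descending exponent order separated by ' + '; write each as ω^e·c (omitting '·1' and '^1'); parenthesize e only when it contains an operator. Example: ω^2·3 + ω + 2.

step 0: 29 = 5^2 + 4; sub 6 for 5: 6^2 + 4; = 40; G_1 = 40−1 = 39
step 1: 39 = 6^2 + 3; sub 7 for 6: 7^2 + 3; = 52; G_2 = 52−1 = 51

ω^2 + 3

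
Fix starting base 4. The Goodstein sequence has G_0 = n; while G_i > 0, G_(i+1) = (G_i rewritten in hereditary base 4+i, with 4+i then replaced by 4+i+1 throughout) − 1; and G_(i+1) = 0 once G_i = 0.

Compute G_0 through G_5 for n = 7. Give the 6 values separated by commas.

base 4: 7 = 4 + 3; at 5: 5 + 3 = 8; next = 7
base 5: 7 = 5 + 2; at 6: 6 + 2 = 8; next = 7
base 6: 7 = 6 + 1; at 7: 7 + 1 = 8; next = 7
base 7: 7 = 7; at 8: 8 = 8; next = 7
base 8: 7 = 7; at 9: 7 = 7; next = 6

7, 7, 7, 7, 7, 6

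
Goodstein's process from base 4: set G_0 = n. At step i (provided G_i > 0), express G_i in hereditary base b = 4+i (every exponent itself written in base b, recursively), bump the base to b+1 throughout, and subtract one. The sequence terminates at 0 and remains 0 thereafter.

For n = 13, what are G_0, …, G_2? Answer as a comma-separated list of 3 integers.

13, 15, 17

i=0: 13 = 3·4 + 1 (b=4); 4→5: 3·5 + 1 = 16; 16−1 = 15
i=1: 15 = 3·5 (b=5); 5→6: 3·6 = 18; 18−1 = 17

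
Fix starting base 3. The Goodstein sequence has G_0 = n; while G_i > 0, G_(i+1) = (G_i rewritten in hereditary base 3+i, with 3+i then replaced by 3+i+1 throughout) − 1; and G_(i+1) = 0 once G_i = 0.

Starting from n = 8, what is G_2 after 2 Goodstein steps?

[0] 8 ≡ 2·3 + 2 (base 3). Lift 4: 10. −1: 9.
[1] 9 ≡ 2·4 + 1 (base 4). Lift 5: 11. −1: 10.

10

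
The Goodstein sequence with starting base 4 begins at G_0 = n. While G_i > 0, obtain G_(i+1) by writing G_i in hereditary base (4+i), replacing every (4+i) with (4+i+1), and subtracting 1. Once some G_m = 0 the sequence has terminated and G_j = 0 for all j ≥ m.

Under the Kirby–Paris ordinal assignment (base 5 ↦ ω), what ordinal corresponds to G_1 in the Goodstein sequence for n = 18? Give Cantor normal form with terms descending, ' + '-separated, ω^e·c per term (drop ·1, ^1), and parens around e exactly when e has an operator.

[0] 18 ≡ 4^2 + 2 (base 4). Lift 5: 27. −1: 26.
[1] 26 ≡ 5^2 + 1 (base 5). Lift 6: 37. −1: 36.

ω^2 + 1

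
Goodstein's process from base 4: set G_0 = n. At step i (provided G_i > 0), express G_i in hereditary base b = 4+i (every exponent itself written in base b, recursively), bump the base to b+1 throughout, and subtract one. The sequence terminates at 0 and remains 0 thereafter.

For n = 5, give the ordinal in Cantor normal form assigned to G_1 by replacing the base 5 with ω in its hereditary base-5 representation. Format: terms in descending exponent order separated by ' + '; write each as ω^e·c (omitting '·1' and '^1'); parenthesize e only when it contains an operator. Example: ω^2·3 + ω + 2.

[0] 5 ≡ 4 + 1 (base 4). Lift 5: 6. −1: 5.
[1] 5 ≡ 5 (base 5). Lift 6: 6. −1: 5.

ω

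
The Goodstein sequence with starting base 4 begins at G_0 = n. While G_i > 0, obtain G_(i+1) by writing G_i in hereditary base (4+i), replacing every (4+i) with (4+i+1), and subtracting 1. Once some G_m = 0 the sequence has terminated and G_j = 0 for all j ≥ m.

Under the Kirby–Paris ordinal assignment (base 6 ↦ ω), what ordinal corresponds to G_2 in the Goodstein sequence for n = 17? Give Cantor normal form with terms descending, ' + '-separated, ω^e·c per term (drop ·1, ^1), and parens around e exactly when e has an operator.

ω·5 + 5

base 4: 17 = 4^2 + 1; at 5: 5^2 + 1 = 26; next = 25
base 5: 25 = 5^2; at 6: 6^2 = 36; next = 35
base 6: 35 = 5·6 + 5; at 7: 5·7 + 5 = 40; next = 39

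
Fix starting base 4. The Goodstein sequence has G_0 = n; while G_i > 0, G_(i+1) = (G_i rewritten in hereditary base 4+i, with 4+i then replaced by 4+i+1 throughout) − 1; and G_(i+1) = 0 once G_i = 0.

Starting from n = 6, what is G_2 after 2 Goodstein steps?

6

(0) 6|_4 = 4 + 2 ↦ 5 + 2|_5 = 7 ⇒ 6
(1) 6|_5 = 5 + 1 ↦ 6 + 1|_6 = 7 ⇒ 6
(2) 6|_6 = 6 ↦ 7|_7 = 7 ⇒ 6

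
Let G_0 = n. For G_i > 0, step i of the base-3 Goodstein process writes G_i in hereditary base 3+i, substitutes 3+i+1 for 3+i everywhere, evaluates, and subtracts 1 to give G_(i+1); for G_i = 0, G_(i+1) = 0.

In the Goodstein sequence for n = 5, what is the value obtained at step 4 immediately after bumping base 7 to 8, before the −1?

4

base 3: 5 = 3 + 2; at 4: 4 + 2 = 6; next = 5
base 4: 5 = 4 + 1; at 5: 5 + 1 = 6; next = 5
base 5: 5 = 5; at 6: 6 = 6; next = 5
base 6: 5 = 5; at 7: 5 = 5; next = 4
base 7: 4 = 4; at 8: 4 = 4; next = 3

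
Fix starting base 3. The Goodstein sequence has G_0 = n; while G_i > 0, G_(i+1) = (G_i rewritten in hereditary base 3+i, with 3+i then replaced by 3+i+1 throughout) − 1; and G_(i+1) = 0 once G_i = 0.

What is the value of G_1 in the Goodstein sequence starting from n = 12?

19

[0] 12 ≡ 3^2 + 3 (base 3). Lift 4: 20. −1: 19.
[1] 19 ≡ 4^2 + 3 (base 4). Lift 5: 28. −1: 27.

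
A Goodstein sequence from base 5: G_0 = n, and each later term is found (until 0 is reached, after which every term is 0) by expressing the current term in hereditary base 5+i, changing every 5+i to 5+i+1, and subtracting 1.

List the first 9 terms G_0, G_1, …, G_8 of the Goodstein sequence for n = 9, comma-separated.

9 —HB5→ 5 + 4 —bump→ 6 + 4 = 10 —(−1)→ 9
9 —HB6→ 6 + 3 —bump→ 7 + 3 = 10 —(−1)→ 9
9 —HB7→ 7 + 2 —bump→ 8 + 2 = 10 —(−1)→ 9
9 —HB8→ 8 + 1 —bump→ 9 + 1 = 10 —(−1)→ 9
9 —HB9→ 9 —bump→ 10 = 10 —(−1)→ 9
9 —HB10→ 9 —bump→ 9 = 9 —(−1)→ 8
8 —HB11→ 8 —bump→ 8 = 8 —(−1)→ 7
7 —HB12→ 7 —bump→ 7 = 7 —(−1)→ 6

9, 9, 9, 9, 9, 9, 8, 7, 6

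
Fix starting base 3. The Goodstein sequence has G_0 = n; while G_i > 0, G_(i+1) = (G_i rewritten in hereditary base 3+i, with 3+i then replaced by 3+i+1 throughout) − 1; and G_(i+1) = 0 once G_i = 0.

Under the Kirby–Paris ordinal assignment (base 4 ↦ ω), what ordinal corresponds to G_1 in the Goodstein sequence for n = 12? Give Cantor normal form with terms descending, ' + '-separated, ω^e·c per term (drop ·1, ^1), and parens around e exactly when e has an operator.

G_0 = 12. HB_3(12) = 3^2 + 3. Bump = 20. G_1 = 19.
G_1 = 19. HB_4(19) = 4^2 + 3. Bump = 28. G_2 = 27.

ω^2 + 3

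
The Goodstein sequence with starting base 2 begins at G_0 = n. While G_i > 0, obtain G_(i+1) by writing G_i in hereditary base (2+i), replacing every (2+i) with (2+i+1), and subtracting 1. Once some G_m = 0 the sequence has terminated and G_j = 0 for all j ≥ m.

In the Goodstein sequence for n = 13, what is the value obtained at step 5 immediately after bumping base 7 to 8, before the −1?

134219480

13 —HB2→ 2^(2 + 1) + 2^2 + 1 —bump→ 3^(3 + 1) + 3^3 + 1 = 109 —(−1)→ 108
108 —HB3→ 3^(3 + 1) + 3^3 —bump→ 4^(4 + 1) + 4^4 = 1280 —(−1)→ 1279
1279 —HB4→ 4^(4 + 1) + 3·4^3 + 3·4^2 + 3·4 + 3 —bump→ 5^(5 + 1) + 3·5^3 + 3·5^2 + 3·5 + 3 = 16093 —(−1)→ 16092
16092 —HB5→ 5^(5 + 1) + 3·5^3 + 3·5^2 + 3·5 + 2 —bump→ 6^(6 + 1) + 3·6^3 + 3·6^2 + 3·6 + 2 = 280712 —(−1)→ 280711
280711 —HB6→ 6^(6 + 1) + 3·6^3 + 3·6^2 + 3·6 + 1 —bump→ 7^(7 + 1) + 3·7^3 + 3·7^2 + 3·7 + 1 = 5765999 —(−1)→ 5765998
5765998 —HB7→ 7^(7 + 1) + 3·7^3 + 3·7^2 + 3·7 —bump→ 8^(8 + 1) + 3·8^3 + 3·8^2 + 3·8 = 134219480 —(−1)→ 134219479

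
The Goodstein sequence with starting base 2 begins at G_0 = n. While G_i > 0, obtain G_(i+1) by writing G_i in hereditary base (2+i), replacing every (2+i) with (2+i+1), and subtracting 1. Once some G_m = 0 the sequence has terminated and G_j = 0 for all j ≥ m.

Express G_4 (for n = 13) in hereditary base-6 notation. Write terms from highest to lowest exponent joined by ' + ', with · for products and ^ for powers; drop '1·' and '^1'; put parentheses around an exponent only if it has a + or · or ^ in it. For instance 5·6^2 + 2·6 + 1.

6^(6 + 1) + 3·6^3 + 3·6^2 + 3·6 + 1

[0] 13 ≡ 2^(2 + 1) + 2^2 + 1 (base 2). Lift 3: 109. −1: 108.
[1] 108 ≡ 3^(3 + 1) + 3^3 (base 3). Lift 4: 1280. −1: 1279.
[2] 1279 ≡ 4^(4 + 1) + 3·4^3 + 3·4^2 + 3·4 + 3 (base 4). Lift 5: 16093. −1: 16092.
[3] 16092 ≡ 5^(5 + 1) + 3·5^3 + 3·5^2 + 3·5 + 2 (base 5). Lift 6: 280712. −1: 280711.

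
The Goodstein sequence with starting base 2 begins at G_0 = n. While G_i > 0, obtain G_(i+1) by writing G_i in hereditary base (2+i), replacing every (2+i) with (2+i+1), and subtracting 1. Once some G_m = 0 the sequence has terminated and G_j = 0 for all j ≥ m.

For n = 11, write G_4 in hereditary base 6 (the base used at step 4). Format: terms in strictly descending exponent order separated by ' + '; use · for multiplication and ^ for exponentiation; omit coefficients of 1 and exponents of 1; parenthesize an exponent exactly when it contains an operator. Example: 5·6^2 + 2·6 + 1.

6^(6 + 1) + 1

[0] 11 ≡ 2^(2 + 1) + 2 + 1 (base 2). Lift 3: 85. −1: 84.
[1] 84 ≡ 3^(3 + 1) + 3 (base 3). Lift 4: 1028. −1: 1027.
[2] 1027 ≡ 4^(4 + 1) + 3 (base 4). Lift 5: 15628. −1: 15627.
[3] 15627 ≡ 5^(5 + 1) + 2 (base 5). Lift 6: 279938. −1: 279937.
[4] 279937 ≡ 6^(6 + 1) + 1 (base 6). Lift 7: 5764802. −1: 5764801.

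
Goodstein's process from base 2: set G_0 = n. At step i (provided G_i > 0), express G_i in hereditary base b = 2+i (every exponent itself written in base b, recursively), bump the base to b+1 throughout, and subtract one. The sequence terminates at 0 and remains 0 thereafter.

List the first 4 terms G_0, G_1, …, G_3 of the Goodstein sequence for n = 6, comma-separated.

step 0: 6 = 2^2 + 2; sub 3 for 2: 3^3 + 3; = 30; G_1 = 30−1 = 29
step 1: 29 = 3^3 + 2; sub 4 for 3: 4^4 + 2; = 258; G_2 = 258−1 = 257
step 2: 257 = 4^4 + 1; sub 5 for 4: 5^5 + 1; = 3126; G_3 = 3126−1 = 3125

6, 29, 257, 3125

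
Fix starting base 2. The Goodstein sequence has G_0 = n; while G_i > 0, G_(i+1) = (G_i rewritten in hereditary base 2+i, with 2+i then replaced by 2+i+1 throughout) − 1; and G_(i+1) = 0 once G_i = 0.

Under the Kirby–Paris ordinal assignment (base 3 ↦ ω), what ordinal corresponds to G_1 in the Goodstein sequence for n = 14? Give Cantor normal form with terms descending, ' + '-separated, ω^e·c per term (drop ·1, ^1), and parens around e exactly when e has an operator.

ω^(ω + 1) + ω^ω + 2

i=0: 14 = 2^(2 + 1) + 2^2 + 2 (b=2); 2→3: 3^(3 + 1) + 3^3 + 3 = 111; 111−1 = 110
i=1: 110 = 3^(3 + 1) + 3^3 + 2 (b=3); 3→4: 4^(4 + 1) + 4^4 + 2 = 1282; 1282−1 = 1281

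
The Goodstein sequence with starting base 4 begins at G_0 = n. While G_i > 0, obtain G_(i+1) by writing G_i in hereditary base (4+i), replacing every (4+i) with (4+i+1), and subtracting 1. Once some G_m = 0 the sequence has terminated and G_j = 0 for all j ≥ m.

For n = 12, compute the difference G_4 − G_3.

1

G_0=12  [base 4] 3·4  →[4↦5]→  3·5 = 15  −1 ⇒ G_1=14
G_1=14  [base 5] 2·5 + 4  →[5↦6]→  2·6 + 4 = 16  −1 ⇒ G_2=15
G_2=15  [base 6] 2·6 + 3  →[6↦7]→  2·7 + 3 = 17  −1 ⇒ G_3=16
G_3=16  [base 7] 2·7 + 2  →[7↦8]→  2·8 + 2 = 18  −1 ⇒ G_4=17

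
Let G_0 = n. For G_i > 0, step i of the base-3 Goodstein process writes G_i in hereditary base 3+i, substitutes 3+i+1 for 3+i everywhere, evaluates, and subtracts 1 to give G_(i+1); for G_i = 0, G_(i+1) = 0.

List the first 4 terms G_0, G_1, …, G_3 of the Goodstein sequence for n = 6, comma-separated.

6, 7, 7, 7

(0) 6|_3 = 2·3 ↦ 2·4|_4 = 8 ⇒ 7
(1) 7|_4 = 4 + 3 ↦ 5 + 3|_5 = 8 ⇒ 7
(2) 7|_5 = 5 + 2 ↦ 6 + 2|_6 = 8 ⇒ 7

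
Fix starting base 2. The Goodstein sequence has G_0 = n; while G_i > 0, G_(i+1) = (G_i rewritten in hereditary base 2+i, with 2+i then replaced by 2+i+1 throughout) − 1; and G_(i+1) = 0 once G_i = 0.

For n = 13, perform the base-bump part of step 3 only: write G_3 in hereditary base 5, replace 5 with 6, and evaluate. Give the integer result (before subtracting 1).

G_0 = 13. HB_2(13) = 2^(2 + 1) + 2^2 + 1. Bump = 109. G_1 = 108.
G_1 = 108. HB_3(108) = 3^(3 + 1) + 3^3. Bump = 1280. G_2 = 1279.
G_2 = 1279. HB_4(1279) = 4^(4 + 1) + 3·4^3 + 3·4^2 + 3·4 + 3. Bump = 16093. G_3 = 16092.

280712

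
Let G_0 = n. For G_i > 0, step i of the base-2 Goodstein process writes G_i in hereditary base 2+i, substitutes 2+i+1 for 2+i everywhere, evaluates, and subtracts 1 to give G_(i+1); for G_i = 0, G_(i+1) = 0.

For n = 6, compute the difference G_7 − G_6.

[0] 6 ≡ 2^2 + 2 (base 2). Lift 3: 30. −1: 29.
[1] 29 ≡ 3^3 + 2 (base 3). Lift 4: 258. −1: 257.
[2] 257 ≡ 4^4 + 1 (base 4). Lift 5: 3126. −1: 3125.
[3] 3125 ≡ 5^5 (base 5). Lift 6: 46656. −1: 46655.
[4] 46655 ≡ 5·6^5 + 5·6^4 + 5·6^3 + 5·6^2 + 5·6 + 5 (base 6). Lift 7: 98040. −1: 98039.
[5] 98039 ≡ 5·7^5 + 5·7^4 + 5·7^3 + 5·7^2 + 5·7 + 4 (base 7). Lift 8: 187244. −1: 187243.
[6] 187243 ≡ 5·8^5 + 5·8^4 + 5·8^3 + 5·8^2 + 5·8 + 3 (base 8). Lift 9: 332148. −1: 332147.

144904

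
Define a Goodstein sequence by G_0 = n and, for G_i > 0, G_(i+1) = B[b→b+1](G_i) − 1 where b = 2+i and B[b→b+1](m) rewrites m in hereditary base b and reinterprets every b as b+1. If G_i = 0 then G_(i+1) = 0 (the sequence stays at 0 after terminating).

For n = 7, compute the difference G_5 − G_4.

776886

G_0=7  [base 2] 2^2 + 2 + 1  →[2↦3]→  3^3 + 3 + 1 = 31  −1 ⇒ G_1=30
G_1=30  [base 3] 3^3 + 3  →[3↦4]→  4^4 + 4 = 260  −1 ⇒ G_2=259
G_2=259  [base 4] 4^4 + 3  →[4↦5]→  5^5 + 3 = 3128  −1 ⇒ G_3=3127
G_3=3127  [base 5] 5^5 + 2  →[5↦6]→  6^6 + 2 = 46658  −1 ⇒ G_4=46657
G_4=46657  [base 6] 6^6 + 1  →[6↦7]→  7^7 + 1 = 823544  −1 ⇒ G_5=823543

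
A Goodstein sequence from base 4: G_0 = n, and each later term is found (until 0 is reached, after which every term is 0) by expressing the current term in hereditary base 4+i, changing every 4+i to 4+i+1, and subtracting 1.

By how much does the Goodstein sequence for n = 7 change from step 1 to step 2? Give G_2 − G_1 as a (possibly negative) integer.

0

base 4: 7 = 4 + 3; at 5: 5 + 3 = 8; next = 7
base 5: 7 = 5 + 2; at 6: 6 + 2 = 8; next = 7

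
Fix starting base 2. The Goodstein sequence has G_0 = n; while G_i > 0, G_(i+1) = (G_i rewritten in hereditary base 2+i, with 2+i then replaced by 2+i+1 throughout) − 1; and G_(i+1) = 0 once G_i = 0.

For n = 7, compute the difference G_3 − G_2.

7 —HB2→ 2^2 + 2 + 1 —bump→ 3^3 + 3 + 1 = 31 —(−1)→ 30
30 —HB3→ 3^3 + 3 —bump→ 4^4 + 4 = 260 —(−1)→ 259
259 —HB4→ 4^4 + 3 —bump→ 5^5 + 3 = 3128 —(−1)→ 3127

2868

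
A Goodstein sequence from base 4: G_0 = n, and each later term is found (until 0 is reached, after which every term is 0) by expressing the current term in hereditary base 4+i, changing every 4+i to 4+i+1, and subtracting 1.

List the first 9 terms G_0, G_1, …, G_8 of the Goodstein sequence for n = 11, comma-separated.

11, 12, 13, 14, 15, 15, 15, 15, 15

G_0=11  [base 4] 2·4 + 3  →[4↦5]→  2·5 + 3 = 13  −1 ⇒ G_1=12
G_1=12  [base 5] 2·5 + 2  →[5↦6]→  2·6 + 2 = 14  −1 ⇒ G_2=13
G_2=13  [base 6] 2·6 + 1  →[6↦7]→  2·7 + 1 = 15  −1 ⇒ G_3=14
G_3=14  [base 7] 2·7  →[7↦8]→  2·8 = 16  −1 ⇒ G_4=15
G_4=15  [base 8] 8 + 7  →[8↦9]→  9 + 7 = 16  −1 ⇒ G_5=15
G_5=15  [base 9] 9 + 6  →[9↦10]→  10 + 6 = 16  −1 ⇒ G_6=15
G_6=15  [base 10] 10 + 5  →[10↦11]→  11 + 5 = 16  −1 ⇒ G_7=15
G_7=15  [base 11] 11 + 4  →[11↦12]→  12 + 4 = 16  −1 ⇒ G_8=15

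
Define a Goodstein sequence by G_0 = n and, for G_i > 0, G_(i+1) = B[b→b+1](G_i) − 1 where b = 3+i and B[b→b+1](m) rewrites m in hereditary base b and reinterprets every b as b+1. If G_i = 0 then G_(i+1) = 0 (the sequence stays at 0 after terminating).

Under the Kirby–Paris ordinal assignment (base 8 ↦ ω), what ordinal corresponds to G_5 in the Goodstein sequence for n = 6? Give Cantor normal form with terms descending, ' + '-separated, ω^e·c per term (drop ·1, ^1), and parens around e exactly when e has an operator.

i=0: 6 = 2·3 (b=3); 3→4: 2·4 = 8; 8−1 = 7
i=1: 7 = 4 + 3 (b=4); 4→5: 5 + 3 = 8; 8−1 = 7
i=2: 7 = 5 + 2 (b=5); 5→6: 6 + 2 = 8; 8−1 = 7
i=3: 7 = 6 + 1 (b=6); 6→7: 7 + 1 = 8; 8−1 = 7
i=4: 7 = 7 (b=7); 7→8: 8 = 8; 8−1 = 7
i=5: 7 = 7 (b=8); 8→9: 7 = 7; 7−1 = 6

7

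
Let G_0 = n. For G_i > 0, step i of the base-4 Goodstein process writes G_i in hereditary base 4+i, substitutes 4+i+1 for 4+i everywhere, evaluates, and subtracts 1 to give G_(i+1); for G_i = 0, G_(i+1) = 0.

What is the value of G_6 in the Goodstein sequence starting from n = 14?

23

i=0: 14 = 3·4 + 2 (b=4); 4→5: 3·5 + 2 = 17; 17−1 = 16
i=1: 16 = 3·5 + 1 (b=5); 5→6: 3·6 + 1 = 19; 19−1 = 18
i=2: 18 = 3·6 (b=6); 6→7: 3·7 = 21; 21−1 = 20
i=3: 20 = 2·7 + 6 (b=7); 7→8: 2·8 + 6 = 22; 22−1 = 21
i=4: 21 = 2·8 + 5 (b=8); 8→9: 2·9 + 5 = 23; 23−1 = 22
i=5: 22 = 2·9 + 4 (b=9); 9→10: 2·10 + 4 = 24; 24−1 = 23
i=6: 23 = 2·10 + 3 (b=10); 10→11: 2·11 + 3 = 25; 25−1 = 24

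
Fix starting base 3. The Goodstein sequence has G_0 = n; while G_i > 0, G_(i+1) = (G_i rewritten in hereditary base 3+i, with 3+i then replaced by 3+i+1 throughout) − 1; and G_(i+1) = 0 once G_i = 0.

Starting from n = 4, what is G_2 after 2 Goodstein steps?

4

step 0: 4 = 3 + 1; sub 4 for 3: 4 + 1; = 5; G_1 = 5−1 = 4
step 1: 4 = 4; sub 5 for 4: 5; = 5; G_2 = 5−1 = 4
step 2: 4 = 4; sub 6 for 5: 4; = 4; G_3 = 4−1 = 3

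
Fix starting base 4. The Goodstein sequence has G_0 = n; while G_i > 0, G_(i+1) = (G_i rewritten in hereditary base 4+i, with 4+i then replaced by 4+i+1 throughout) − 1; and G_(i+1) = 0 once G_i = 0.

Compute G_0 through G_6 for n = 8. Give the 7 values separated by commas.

8, 9, 9, 9, 9, 9, 9

G_0=8  [base 4] 2·4  →[4↦5]→  2·5 = 10  −1 ⇒ G_1=9
G_1=9  [base 5] 5 + 4  →[5↦6]→  6 + 4 = 10  −1 ⇒ G_2=9
G_2=9  [base 6] 6 + 3  →[6↦7]→  7 + 3 = 10  −1 ⇒ G_3=9
G_3=9  [base 7] 7 + 2  →[7↦8]→  8 + 2 = 10  −1 ⇒ G_4=9
G_4=9  [base 8] 8 + 1  →[8↦9]→  9 + 1 = 10  −1 ⇒ G_5=9
G_5=9  [base 9] 9  →[9↦10]→  10 = 10  −1 ⇒ G_6=9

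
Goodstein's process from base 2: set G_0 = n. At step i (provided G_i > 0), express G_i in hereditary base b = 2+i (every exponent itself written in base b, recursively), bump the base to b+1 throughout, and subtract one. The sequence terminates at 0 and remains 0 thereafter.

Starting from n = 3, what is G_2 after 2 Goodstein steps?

(0) 3|_2 = 2 + 1 ↦ 3 + 1|_3 = 4 ⇒ 3
(1) 3|_3 = 3 ↦ 4|_4 = 4 ⇒ 3
(2) 3|_4 = 3 ↦ 3|_5 = 3 ⇒ 2

3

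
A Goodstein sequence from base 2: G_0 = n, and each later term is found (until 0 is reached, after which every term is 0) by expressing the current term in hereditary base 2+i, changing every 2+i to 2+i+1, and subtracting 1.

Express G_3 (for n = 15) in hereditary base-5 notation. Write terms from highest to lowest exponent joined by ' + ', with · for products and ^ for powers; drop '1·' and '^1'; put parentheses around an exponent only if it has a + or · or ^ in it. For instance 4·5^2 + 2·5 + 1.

5^(5 + 1) + 5^5 + 2

base 2: 15 = 2^(2 + 1) + 2^2 + 2 + 1; at 3: 3^(3 + 1) + 3^3 + 3 + 1 = 112; next = 111
base 3: 111 = 3^(3 + 1) + 3^3 + 3; at 4: 4^(4 + 1) + 4^4 + 4 = 1284; next = 1283
base 4: 1283 = 4^(4 + 1) + 4^4 + 3; at 5: 5^(5 + 1) + 5^5 + 3 = 18753; next = 18752
base 5: 18752 = 5^(5 + 1) + 5^5 + 2; at 6: 6^(6 + 1) + 6^6 + 2 = 326594; next = 326593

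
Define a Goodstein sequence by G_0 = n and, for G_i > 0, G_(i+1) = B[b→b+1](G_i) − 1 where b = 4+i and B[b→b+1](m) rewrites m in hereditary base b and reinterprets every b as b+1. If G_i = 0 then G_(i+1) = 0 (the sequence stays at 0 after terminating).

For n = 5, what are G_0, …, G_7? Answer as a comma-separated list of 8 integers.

5, 5, 5, 4, 3, 2, 1, 0

5 —HB4→ 4 + 1 —bump→ 5 + 1 = 6 —(−1)→ 5
5 —HB5→ 5 —bump→ 6 = 6 —(−1)→ 5
5 —HB6→ 5 —bump→ 5 = 5 —(−1)→ 4
4 —HB7→ 4 —bump→ 4 = 4 —(−1)→ 3
3 —HB8→ 3 —bump→ 3 = 3 —(−1)→ 2
2 —HB9→ 2 —bump→ 2 = 2 —(−1)→ 1
1 —HB10→ 1 —bump→ 1 = 1 —(−1)→ 0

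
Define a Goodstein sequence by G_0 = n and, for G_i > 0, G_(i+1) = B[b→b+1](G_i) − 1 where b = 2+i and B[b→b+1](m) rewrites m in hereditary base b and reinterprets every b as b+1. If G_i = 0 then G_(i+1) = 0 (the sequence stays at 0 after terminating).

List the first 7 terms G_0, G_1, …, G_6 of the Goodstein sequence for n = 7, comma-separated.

base 2: 7 = 2^2 + 2 + 1; at 3: 3^3 + 3 + 1 = 31; next = 30
base 3: 30 = 3^3 + 3; at 4: 4^4 + 4 = 260; next = 259
base 4: 259 = 4^4 + 3; at 5: 5^5 + 3 = 3128; next = 3127
base 5: 3127 = 5^5 + 2; at 6: 6^6 + 2 = 46658; next = 46657
base 6: 46657 = 6^6 + 1; at 7: 7^7 + 1 = 823544; next = 823543
base 7: 823543 = 7^7; at 8: 8^8 = 16777216; next = 16777215

7, 30, 259, 3127, 46657, 823543, 16777215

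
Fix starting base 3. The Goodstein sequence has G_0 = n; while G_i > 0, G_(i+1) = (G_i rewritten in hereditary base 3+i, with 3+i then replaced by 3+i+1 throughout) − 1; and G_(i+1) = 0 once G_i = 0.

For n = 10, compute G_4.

step 0: 10 = 3^2 + 1; sub 4 for 3: 4^2 + 1; = 17; G_1 = 17−1 = 16
step 1: 16 = 4^2; sub 5 for 4: 5^2; = 25; G_2 = 25−1 = 24
step 2: 24 = 4·5 + 4; sub 6 for 5: 4·6 + 4; = 28; G_3 = 28−1 = 27
step 3: 27 = 4·6 + 3; sub 7 for 6: 4·7 + 3; = 31; G_4 = 31−1 = 30

30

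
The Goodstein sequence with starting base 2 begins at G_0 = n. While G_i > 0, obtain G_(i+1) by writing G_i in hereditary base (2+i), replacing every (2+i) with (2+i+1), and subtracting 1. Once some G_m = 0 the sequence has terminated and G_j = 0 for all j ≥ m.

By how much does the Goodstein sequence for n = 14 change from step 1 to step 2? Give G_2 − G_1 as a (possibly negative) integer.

step 0: 14 = 2^(2 + 1) + 2^2 + 2; sub 3 for 2: 3^(3 + 1) + 3^3 + 3; = 111; G_1 = 111−1 = 110
step 1: 110 = 3^(3 + 1) + 3^3 + 2; sub 4 for 3: 4^(4 + 1) + 4^4 + 2; = 1282; G_2 = 1282−1 = 1281

1171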